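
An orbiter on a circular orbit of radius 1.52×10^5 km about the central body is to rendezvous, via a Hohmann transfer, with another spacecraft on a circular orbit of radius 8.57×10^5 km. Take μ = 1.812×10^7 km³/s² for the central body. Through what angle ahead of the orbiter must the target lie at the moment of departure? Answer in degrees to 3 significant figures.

The Hohmann ellipse has a_t = (r₁ + r₂)/2 = 5.045×10^5 km.
The half-period of the transfer ellipse is t = π√(a_t³/μ) = 2.645×10^5 s.
The target's mean motion on its circular orbit is ω₂ = √(μ/r₂³) = 5.365×10^-6 rad/s.
Angle swept by the target during transfer: ω₂·t = 1.419 rad = 81.30°.
Arrival is 180° from departure on the ellipse, so φ = 180° − 81.30° = 98.7°.

φ = 98.7°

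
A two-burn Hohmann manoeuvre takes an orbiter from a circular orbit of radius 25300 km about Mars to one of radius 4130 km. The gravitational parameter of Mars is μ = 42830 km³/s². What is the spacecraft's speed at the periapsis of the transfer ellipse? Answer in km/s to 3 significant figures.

Semi-major axis of the transfer orbit: a_t = (25300 + 4130)/2 = 14715 km.
At periapsis, r = 4130 km.
Applying v² = μ(2/r − 1/a_t): v = 4.223 km/s.

v = 4.22 km/s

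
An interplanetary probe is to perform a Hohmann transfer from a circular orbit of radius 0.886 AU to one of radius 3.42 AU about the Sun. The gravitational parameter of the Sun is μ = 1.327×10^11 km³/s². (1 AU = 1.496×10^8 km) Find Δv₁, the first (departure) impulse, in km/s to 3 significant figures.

Δv₁ = 8.24 km/s

In km: r₁ = 0.886 × 1.496×10^8 = 1.325456×10^8 km; r₂ = 3.42 × 1.496×10^8 = 5.11632×10^8 km.
Semi-major axis of the transfer orbit: a_t = (1.325456×10^8 + 5.11632×10^8)/2 = 3.220888×10^8 km.
On the circular orbit at r = 1.325456×10^8 km, v_c = √(μ/r) = 31.641 km/s.
Vis-viva on the transfer ellipse at r = 1.325456×10^8 km gives v_t = √[μ(2/r − 1/a_t)] = 39.879 km/s.
Δv₁ = |v_t − v_c| = |39.879 − 31.641| = 8.238 km/s.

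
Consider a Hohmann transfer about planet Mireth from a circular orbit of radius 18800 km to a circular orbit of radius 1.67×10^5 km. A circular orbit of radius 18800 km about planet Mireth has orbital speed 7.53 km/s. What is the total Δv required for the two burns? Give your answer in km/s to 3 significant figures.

From the circular-orbit relation v² = μ/r at r = 18800 km: μ = v²r = (7.53)² × 18800 = 1.06598×10^6 km³/s².
The Hohmann ellipse has a_t = (r₁ + r₂)/2 = 92900 km.
Circular speed at r₁: v₁ = √(μ/r₁) = √(1.06598×10^6/18800) = 7.5300 km/s.
Transfer-orbit speed at r₁ (vis-viva equation): v_p = √[μ(2/r₁ − 1/a_t)] = 10.096 km/s.
First burn Δv₁ = |v_p − v₁| = 2.566 km/s.
Circular speed at r₂: v₂ = √(μ/r₂) = 2.5265 km/s.
Transfer-orbit speed at r₂: v_a = √[μ(2/r₂ − 1/a_t)] = 1.1365 km/s.
Second burn Δv₂ = |v₂ − v_a| = 1.390 km/s.
Δv = Δv₁ + Δv₂ = 2.566 + 1.390 = 3.956 km/s.

Δv = 3.96 km/s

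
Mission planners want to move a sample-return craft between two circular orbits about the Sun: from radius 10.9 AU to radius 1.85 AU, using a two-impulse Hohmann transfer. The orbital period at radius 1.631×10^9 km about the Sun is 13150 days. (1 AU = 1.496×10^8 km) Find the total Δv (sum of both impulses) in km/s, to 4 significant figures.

Δv = 10.90 km/s

From Kepler's third law T² = 4π²r³/μ at r = 1.631×10^9 km, T = 13150 days = 13150 × 86400 s = 1.13616×10^9 s: μ = 4π²r³/T² = 1.32691×10^11 km³/s².
In km: r₁ = 10.9 × 1.496×10^8 = 1.63064×10^9 km; r₂ = 1.85 × 1.496×10^8 = 2.7676×10^8 km.
Semi-major axis of the transfer orbit: a_t = (1.63064×10^9 + 2.7676×10^8)/2 = 9.537×10^8 km.
Circular speed at r₁: v₁ = √(μ/r₁) = √(1.32691×10^11/1.63064×10^9) = 9.0207 km/s.
On the transfer ellipse at r₁, vis-viva equation gives v_a = √[μ(2/r₁ − 1/a_t)] = 4.8595 km/s.
First burn Δv₁ = |v_a − v₁| = 4.161 km/s.
Circular speed at r₂: v₂ = √(μ/r₂) = 21.896 km/s.
Transfer-orbit speed at r₂: v_p = √[μ(2/r₂ − 1/a_t)] = 28.631 km/s.
Second burn Δv₂ = |v₂ − v_p| = 6.735 km/s.
Total Δv = Δv₁ + Δv₂ = 10.90 km/s.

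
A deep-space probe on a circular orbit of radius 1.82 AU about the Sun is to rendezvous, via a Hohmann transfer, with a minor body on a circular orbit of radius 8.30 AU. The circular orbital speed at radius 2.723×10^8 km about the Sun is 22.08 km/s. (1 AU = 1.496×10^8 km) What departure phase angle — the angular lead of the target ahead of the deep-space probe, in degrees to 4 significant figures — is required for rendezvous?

From the circular-orbit relation v² = μ/r at r = 2.723×10^8 km: μ = v²r = (22.08)² × 2.723×10^8 = 1.32753×10^11 km³/s².
In km: r₁ = 1.82 × 1.496×10^8 = 2.72272×10^8 km; r₂ = 8.30 × 1.496×10^8 = 1.24168×10^9 km.
The Hohmann ellipse has a_t = (r₁ + r₂)/2 = 7.56976×10^8 km.
Transfer time t = π√(a_t³/μ) = 1.7958×10^8 s.
Target angular speed ω₂ = √(μ/r₂³) = 8.3274×10^-9 rad/s.
Angle swept by the target during transfer: ω₂·t = 1.4954 rad = 85.68°.
Arrival is 180° from departure on the ellipse, so φ = 180° − 85.68° = 94.32°.

φ = 94.32°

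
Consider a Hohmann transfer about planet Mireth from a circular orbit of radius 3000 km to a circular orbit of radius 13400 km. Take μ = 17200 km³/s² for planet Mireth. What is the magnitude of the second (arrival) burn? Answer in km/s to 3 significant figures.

The Hohmann ellipse has a_t = (r₁ + r₂)/2 = 8200 km.
On the circular orbit at r = 13400 km, v_c = √(μ/r) = 1.133 km/s.
Transfer-orbit speed at the same r (vis-viva, a = a_t): v_t = √[μ(2/r − 1/a_t)] = 0.6853 km/s.
Δv₂ = |v_t − v_c| = |0.6853 − 1.133| = 0.4477 km/s.

Δv₂ = 0.448 km/s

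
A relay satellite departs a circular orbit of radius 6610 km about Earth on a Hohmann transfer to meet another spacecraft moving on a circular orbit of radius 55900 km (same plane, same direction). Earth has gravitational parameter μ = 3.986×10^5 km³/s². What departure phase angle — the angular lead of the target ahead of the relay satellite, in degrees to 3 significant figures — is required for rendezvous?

φ = 105°

Semi-major axis of the transfer orbit: a_t = (6610 + 55900)/2 = 31255 km.
Transfer time t = π√(a_t³/μ) = 27495 s.
Target angular speed ω₂ = √(μ/r₂³) = 4.7770×10^-5 rad/s.
Angle swept by the target during transfer: ω₂·t = 1.3134 rad = 75.25°.
The relay satellite traverses 180° on the transfer ellipse, so the target must lead by 180° − 75.25° = 105°.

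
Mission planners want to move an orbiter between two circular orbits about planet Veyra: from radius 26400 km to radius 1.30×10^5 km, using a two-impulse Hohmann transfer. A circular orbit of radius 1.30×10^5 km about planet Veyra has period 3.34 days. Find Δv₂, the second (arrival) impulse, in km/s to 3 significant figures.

Δv₂ = 1.19 km/s

From Kepler's third law T² = 4π²r³/μ at r = 1.30×10^5 km, T = 3.34 days = 3.34 × 86400 s = 2.88576×10^5 s: μ = 4π²r³/T² = 1.04152×10^6 km³/s².
Semi-major axis of the transfer orbit: a_t = (26400 + 1.300×10^5)/2 = 78200 km.
Circular speed at r = 1.300×10^5 km: v_c = √(μ/r) = 2.8305 km/s.
Vis-viva on the transfer ellipse at r = 1.300×10^5 km gives v_t = √[μ(2/r − 1/a_t)] = 1.6446 km/s.
Δv₂ = |v_t − v_c| = |1.6446 − 2.8305| = 1.186 km/s.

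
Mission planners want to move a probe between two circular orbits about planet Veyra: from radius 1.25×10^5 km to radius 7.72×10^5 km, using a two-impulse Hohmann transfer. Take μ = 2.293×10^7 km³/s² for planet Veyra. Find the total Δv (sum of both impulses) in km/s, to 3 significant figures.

The Hohmann ellipse has a_t = (r₁ + r₂)/2 = 4.485×10^5 km.
At r₁ the circular-orbit speed is v₁ = √(μ/r₁) = 13.544 km/s.
On the transfer ellipse at r₁, vis-viva equation gives v_p = √[μ(2/r₁ − 1/a_t)] = 17.769 km/s.
First burn Δv₁ = |v_p − v₁| = 4.225 km/s.
At r₂, v₂ = √(μ/r₂) = 5.450 km/s.
Transfer-orbit speed at r₂: v_a = √[μ(2/r₂ − 1/a_t)] = 2.877 km/s.
Second burn Δv₂ = |v₂ − v_a| = 2.573 km/s.
Δv = Δv₁ + Δv₂ = 4.225 + 2.573 = 6.798 km/s.

Δv = 6.80 km/s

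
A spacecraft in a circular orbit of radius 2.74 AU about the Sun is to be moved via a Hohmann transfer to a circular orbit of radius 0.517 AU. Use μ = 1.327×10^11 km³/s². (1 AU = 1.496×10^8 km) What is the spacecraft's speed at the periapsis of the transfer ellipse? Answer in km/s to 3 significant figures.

In km: r₁ = 2.74 × 1.496×10^8 = 4.09904×10^8 km; r₂ = 0.517 × 1.496×10^8 = 7.73432×10^7 km.
Semi-major axis of the transfer orbit: a_t = (4.09904×10^8 + 7.73432×10^7)/2 = 2.436236×10^8 km.
At periapsis, r = 7.73432×10^7 km.
From the vis-viva equation, v = √[μ(2/r − 1/a_t)] = 53.73 km/s.

v = 53.7 km/s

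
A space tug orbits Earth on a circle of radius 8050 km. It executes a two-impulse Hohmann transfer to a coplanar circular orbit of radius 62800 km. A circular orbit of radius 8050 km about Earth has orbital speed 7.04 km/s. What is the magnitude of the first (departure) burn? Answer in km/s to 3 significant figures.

From the circular-orbit relation v² = μ/r at r = 8050 km: μ = v²r = (7.04)² × 8050 = 3.98971×10^5 km³/s².
The Hohmann ellipse has a_t = (r₁ + r₂)/2 = 35425 km.
On the circular orbit at r = 8050 km, v_c = √(μ/r) = 7.040 km/s.
Vis-viva on the transfer ellipse at r = 8050 km gives v_t = √[μ(2/r − 1/a_t)] = 9.373 km/s.
Δv₁ = |v_t − v_c| = |9.373 − 7.040| = 2.333 km/s.

Δv₁ = 2.33 km/s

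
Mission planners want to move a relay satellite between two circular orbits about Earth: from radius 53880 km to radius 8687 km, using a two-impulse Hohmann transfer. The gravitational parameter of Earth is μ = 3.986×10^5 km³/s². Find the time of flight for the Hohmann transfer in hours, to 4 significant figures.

The Hohmann ellipse has a_t = (r₁ + r₂)/2 = 31283.5 km.
Half the transfer-orbit period gives t = π√(a_t³/μ) = 27533 s.
Converting: 27533 s ÷ 3600 s/hour = 7.648 hours.

t = 7.648 hours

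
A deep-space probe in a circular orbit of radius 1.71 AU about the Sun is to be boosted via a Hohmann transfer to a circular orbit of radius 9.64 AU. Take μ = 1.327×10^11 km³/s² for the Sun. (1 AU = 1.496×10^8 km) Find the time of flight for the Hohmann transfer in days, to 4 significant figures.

t = 2469 days

In km: r₁ = 1.71 × 1.496×10^8 = 2.55816×10^8 km; r₂ = 9.64 × 1.496×10^8 = 1.442144×10^9 km.
Semi-major axis of the transfer orbit: a_t = (2.55816×10^8 + 1.442144×10^9)/2 = 8.4898×10^8 km.
Transfer time t = π√(a_t³/μ) = π√((8.4898×10^8)³ / 1.327×10^11) = 2.133×10^8 s.
Converting: 2.133×10^8 s ÷ 86400 s/day = 2469 days.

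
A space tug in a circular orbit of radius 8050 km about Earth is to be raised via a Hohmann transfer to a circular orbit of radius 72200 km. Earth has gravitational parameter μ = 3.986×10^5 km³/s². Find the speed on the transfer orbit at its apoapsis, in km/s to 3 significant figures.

The Hohmann ellipse has a_t = (r₁ + r₂)/2 = 40125 km.
At apoapsis, r = 72200 km.
Vis-viva: v = √[μ(2/r − 1/a_t)] = √[3.986×10^5 × (2/72200 − 1/40125)] = 1.052 km/s.

v = 1.05 km/s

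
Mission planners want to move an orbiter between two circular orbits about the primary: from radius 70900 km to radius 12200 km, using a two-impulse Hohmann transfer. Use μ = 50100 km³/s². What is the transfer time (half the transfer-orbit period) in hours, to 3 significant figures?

Transfer-ellipse semi-major axis a_t = (r₁ + r₂)/2 = (70900 + 12200)/2 = 41550 km.
Half the transfer-orbit period gives t = π√(a_t³/μ) = 1.189×10^5 s.
Converting: 1.189×10^5 s ÷ 3600 s/hour = 33.0 hours.

t = 33.0 hours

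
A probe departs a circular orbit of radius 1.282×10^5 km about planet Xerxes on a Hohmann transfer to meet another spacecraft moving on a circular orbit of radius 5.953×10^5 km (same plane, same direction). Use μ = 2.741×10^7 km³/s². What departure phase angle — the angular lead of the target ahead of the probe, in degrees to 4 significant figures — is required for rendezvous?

φ = 94.73°

Transfer-ellipse semi-major axis a_t = (r₁ + r₂)/2 = (1.282×10^5 + 5.953×10^5)/2 = 3.6175×10^5 km.
The half-period of the transfer ellipse is t = π√(a_t³/μ) = 1.30559×10^5 s.
The target's mean motion on its circular orbit is ω₂ = √(μ/r₂³) = 1.13986×10^-5 rad/s.
Angle swept by the target during transfer: ω₂·t = 1.4882 rad = 85.27°.
The probe traverses 180° on the transfer ellipse, so the target must lead by 180° − 85.27° = 94.73°.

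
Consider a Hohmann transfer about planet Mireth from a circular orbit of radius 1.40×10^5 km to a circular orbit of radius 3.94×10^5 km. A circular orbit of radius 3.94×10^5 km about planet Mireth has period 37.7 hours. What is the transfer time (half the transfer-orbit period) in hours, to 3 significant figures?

t = 10.5 hours

From Kepler's third law T² = 4π²r³/μ at r = 3.94×10^5 km, T = 37.7 hours = 37.7 × 3600 s = 1.3572×10^5 s: μ = 4π²r³/T² = 1.31087×10^8 km³/s².
Semi-major axis of the transfer orbit: a_t = (1.400×10^5 + 3.940×10^5)/2 = 2.670×10^5 km.
Transfer time t = π√(a_t³/μ) = π√((2.670×10^5)³ / 1.31087×10^8) = 37860 s.
Converting: 37860 s ÷ 3600 s/hour = 10.5 hours.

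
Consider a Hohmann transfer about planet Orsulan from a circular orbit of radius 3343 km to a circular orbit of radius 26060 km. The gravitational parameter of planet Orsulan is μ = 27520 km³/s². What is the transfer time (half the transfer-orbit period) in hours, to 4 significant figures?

Transfer-ellipse semi-major axis a_t = (r₁ + r₂)/2 = (3343 + 26060)/2 = 14701.5 km.
Half the transfer-orbit period gives t = π√(a_t³/μ) = 33757 s.
Converting: 33757 s ÷ 3600 s/hour = 9.377 hours.

t = 9.377 hours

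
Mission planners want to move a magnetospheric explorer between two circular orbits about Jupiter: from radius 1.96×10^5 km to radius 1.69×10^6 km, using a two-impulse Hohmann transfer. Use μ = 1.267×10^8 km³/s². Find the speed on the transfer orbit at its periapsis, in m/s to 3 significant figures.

v = 34000 m/s

Semi-major axis of the transfer orbit: a_t = (1.960×10^5 + 1.690×10^6)/2 = 9.430×10^5 km.
At periapsis, r = 1.960×10^5 km.
From the vis-viva equation, v = √[μ(2/r − 1/a_t)] = 34.04 km/s.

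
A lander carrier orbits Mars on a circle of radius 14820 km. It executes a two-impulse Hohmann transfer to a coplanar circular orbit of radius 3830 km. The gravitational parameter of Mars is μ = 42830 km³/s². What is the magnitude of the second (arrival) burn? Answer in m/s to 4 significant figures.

Semi-major axis of the transfer orbit: a_t = (14820 + 3830)/2 = 9325 km.
On the circular orbit at r = 3830 km, v_c = √(μ/r) = 3.34406 km/s.
Transfer-orbit speed at the same r (vis-viva, a = a_t): v_t = √[μ(2/r − 1/a_t)] = 4.21574 km/s.
Δv₂ = |v_t − v_c| = |4.21574 − 3.34406| = 0.8717 km/s.

Δv₂ = 871.7 m/s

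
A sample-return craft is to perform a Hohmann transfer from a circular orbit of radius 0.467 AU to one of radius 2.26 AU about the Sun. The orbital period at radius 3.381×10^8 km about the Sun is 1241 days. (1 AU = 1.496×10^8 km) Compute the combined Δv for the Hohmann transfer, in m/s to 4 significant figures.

From Kepler's third law T² = 4π²r³/μ at r = 3.381×10^8 km, T = 1241 days = 1241 × 86400 s = 1.072224×10^8 s: μ = 4π²r³/T² = 1.32716×10^11 km³/s².
In km: r₁ = 0.467 × 1.496×10^8 = 6.98632×10^7 km; r₂ = 2.26 × 1.496×10^8 = 3.38096×10^8 km.
Semi-major axis of the transfer orbit: a_t = (6.98632×10^7 + 3.38096×10^8)/2 = 2.039796×10^8 km.
Circular speed at r₁: v₁ = √(μ/r₁) = √(1.32716×10^11/6.98632×10^7) = 43.585 km/s.
Transfer-orbit speed at r₁ (vis-viva equation): v_p = √[μ(2/r₁ − 1/a_t)] = 56.113 km/s.
First burn Δv₁ = |v_p − v₁| = 12.53 km/s.
At r₂, v₂ = √(μ/r₂) = 19.813 km/s.
Transfer-orbit speed at r₂: v_a = √[μ(2/r₂ − 1/a_t)] = 11.595 km/s.
Second burn Δv₂ = |v₂ − v_a| = 8.218 km/s.
Total Δv = Δv₁ + Δv₂ = 20.75 km/s.

Δv = 20750 m/s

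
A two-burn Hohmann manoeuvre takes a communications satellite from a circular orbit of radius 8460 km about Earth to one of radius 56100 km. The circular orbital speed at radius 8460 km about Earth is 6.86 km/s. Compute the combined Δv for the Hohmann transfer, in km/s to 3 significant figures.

From the circular-orbit relation v² = μ/r at r = 8460 km: μ = v²r = (6.86)² × 8460 = 3.98124×10^5 km³/s².
The Hohmann ellipse has a_t = (r₁ + r₂)/2 = 32280 km.
At r₁ the circular-orbit speed is v₁ = √(μ/r₁) = 6.860 km/s.
On the transfer ellipse at r₁, v² = μ(2/r − 1/a) gives v_p = √[μ(2/r₁ − 1/a_t)] = 9.044 km/s.
First burn Δv₁ = |v_p − v₁| = 2.184 km/s.
At r₂, v₂ = √(μ/r₂) = 2.664 km/s.
Transfer-orbit speed at r₂: v_a = √[μ(2/r₂ − 1/a_t)] = 1.364 km/s.
Second burn Δv₂ = |v₂ − v_a| = 1.300 km/s.
Δv = Δv₁ + Δv₂ = 2.184 + 1.300 = 3.484 km/s.

Δv = 3.48 km/s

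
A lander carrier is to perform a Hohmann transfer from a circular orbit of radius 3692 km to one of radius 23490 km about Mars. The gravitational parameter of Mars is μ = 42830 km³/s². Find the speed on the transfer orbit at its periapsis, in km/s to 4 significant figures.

v = 4.478 km/s

The Hohmann ellipse has a_t = (r₁ + r₂)/2 = 13591 km.
The periapsis of the transfer ellipse is at r = 3692 km.
Vis-viva: v = √[μ(2/r − 1/a_t)] = √[42830 × (2/3692 − 1/13591)] = 4.478 km/s.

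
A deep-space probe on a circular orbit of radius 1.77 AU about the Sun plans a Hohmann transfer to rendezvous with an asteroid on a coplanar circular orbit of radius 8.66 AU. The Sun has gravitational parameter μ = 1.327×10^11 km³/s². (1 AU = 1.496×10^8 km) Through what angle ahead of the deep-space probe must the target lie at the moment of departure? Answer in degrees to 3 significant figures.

φ = 95.9°

In km: r₁ = 1.77 × 1.496×10^8 = 2.64792×10^8 km; r₂ = 8.66 × 1.496×10^8 = 1.295536×10^9 km.
The Hohmann ellipse has a_t = (r₁ + r₂)/2 = 7.80164×10^8 km.
The half-period of the transfer ellipse is t = π√(a_t³/μ) = 1.8793×10^8 s.
Target angular speed ω₂ = √(μ/r₂³) = 7.8120×10^-9 rad/s.
Angle swept by the target during transfer: ω₂·t = 1.4681 rad = 84.12°.
Arrival is 180° from departure on the ellipse, so φ = 180° − 84.12° = 95.9°.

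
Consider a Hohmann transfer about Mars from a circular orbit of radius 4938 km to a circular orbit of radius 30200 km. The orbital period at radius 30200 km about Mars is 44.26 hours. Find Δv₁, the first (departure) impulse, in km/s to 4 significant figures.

Δv₁ = 0.9162 km/s

From Kepler's third law T² = 4π²r³/μ at r = 30200 km, T = 44.26 hours = 44.26 × 3600 s = 1.59336×10^5 s: μ = 4π²r³/T² = 42830.5 km³/s².
Semi-major axis of the transfer orbit: a_t = (4938 + 30200)/2 = 17569 km.
On the circular orbit at r = 4938 km, v_c = √(μ/r) = 2.9451 km/s.
Vis-viva on the transfer ellipse at r = 4938 km gives v_t = √[μ(2/r − 1/a_t)] = 3.8613 km/s.
Δv₁ = |v_t − v_c| = |3.8613 − 2.9451| = 0.9162 km/s.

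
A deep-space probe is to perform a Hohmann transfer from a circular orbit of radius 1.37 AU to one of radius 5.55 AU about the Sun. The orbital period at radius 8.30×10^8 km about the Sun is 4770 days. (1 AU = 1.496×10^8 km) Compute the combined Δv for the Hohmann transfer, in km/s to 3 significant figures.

From Kepler's third law T² = 4π²r³/μ at r = 8.30×10^8 km, T = 4770 days = 4770 × 86400 s = 4.12128×10^8 s: μ = 4π²r³/T² = 1.32901×10^11 km³/s².
In km: r₁ = 1.37 × 1.496×10^8 = 2.04952×10^8 km; r₂ = 5.55 × 1.496×10^8 = 8.3028×10^8 km.
Semi-major axis of the transfer orbit: a_t = (2.04952×10^8 + 8.3028×10^8)/2 = 5.17616×10^8 km.
Circular speed at r₁: v₁ = √(μ/r₁) = √(1.32901×10^11/2.04952×10^8) = 25.4647 km/s.
On the transfer ellipse at r₁, vis-viva gives v_p = √[μ(2/r₁ − 1/a_t)] = 32.2513 km/s.
First burn Δv₁ = |v_p − v₁| = 6.787 km/s.
Circular speed at r₂: v₂ = √(μ/r₂) = 12.652 km/s.
Transfer-orbit speed at r₂: v_a = √[μ(2/r₂ − 1/a_t)] = 7.9611 km/s.
Second burn Δv₂ = |v₂ − v_a| = 4.691 km/s.
Total Δv = Δv₁ + Δv₂ = 11.48 km/s.

Δv = 11.5 km/s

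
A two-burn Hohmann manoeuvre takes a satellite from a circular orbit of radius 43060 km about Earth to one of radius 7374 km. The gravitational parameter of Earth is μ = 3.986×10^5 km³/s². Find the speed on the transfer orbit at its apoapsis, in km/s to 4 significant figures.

The Hohmann ellipse has a_t = (r₁ + r₂)/2 = 25217 km.
The apoapsis of the transfer ellipse is at r = 43060 km.
From the vis-viva equation, v = √[μ(2/r − 1/a_t)] = 1.645 km/s.

v = 1.645 km/s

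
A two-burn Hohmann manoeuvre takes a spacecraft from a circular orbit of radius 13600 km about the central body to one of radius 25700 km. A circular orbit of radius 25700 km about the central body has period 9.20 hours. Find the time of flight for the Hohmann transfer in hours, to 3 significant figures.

t = 3.08 hours

From Kepler's third law T² = 4π²r³/μ at r = 25700 km, T = 9.20 hours = 9.20 × 3600 s = 33120 s: μ = 4π²r³/T² = 6.10912×10^5 km³/s².
Transfer-ellipse semi-major axis a_t = (r₁ + r₂)/2 = (13600 + 25700)/2 = 19650 km.
Half the transfer-orbit period gives t = π√(a_t³/μ) = 11071 s.
Converting: 11071 s ÷ 3600 s/hour = 3.08 hours.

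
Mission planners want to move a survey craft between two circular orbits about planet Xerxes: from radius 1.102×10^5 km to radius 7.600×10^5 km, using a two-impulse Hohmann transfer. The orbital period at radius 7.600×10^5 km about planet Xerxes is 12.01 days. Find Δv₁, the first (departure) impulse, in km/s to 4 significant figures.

From Kepler's third law T² = 4π²r³/μ at r = 7.600×10^5 km, T = 12.01 days = 12.01 × 86400 s = 1.037664×10^6 s: μ = 4π²r³/T² = 1.60949×10^7 km³/s².
Semi-major axis of the transfer orbit: a_t = (1.102×10^5 + 7.600×10^5)/2 = 4.351×10^5 km.
On the circular orbit at r = 1.102×10^5 km, v_c = √(μ/r) = 12.085 km/s.
Transfer-orbit speed at the same r (vis-viva, a = a_t): v_t = √[μ(2/r − 1/a_t)] = 15.972 km/s.
Δv₁ = |v_t − v_c| = |15.972 − 12.085| = 3.887 km/s.

Δv₁ = 3.887 km/s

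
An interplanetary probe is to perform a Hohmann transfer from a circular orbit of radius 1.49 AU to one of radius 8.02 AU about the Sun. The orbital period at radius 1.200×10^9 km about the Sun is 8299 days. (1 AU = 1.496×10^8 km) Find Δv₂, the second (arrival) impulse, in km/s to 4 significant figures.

From Kepler's third law T² = 4π²r³/μ at r = 1.200×10^9 km, T = 8299 days = 8299 × 86400 s = 7.170336×10^8 s: μ = 4π²r³/T² = 1.32686×10^11 km³/s².
In km: r₁ = 1.49 × 1.496×10^8 = 2.22904×10^8 km; r₂ = 8.02 × 1.496×10^8 = 1.199792×10^9 km.
Semi-major axis of the transfer orbit: a_t = (2.22904×10^8 + 1.199792×10^9)/2 = 7.11348×10^8 km.
On the circular orbit at r = 1.199792×10^9 km, v_c = √(μ/r) = 10.516 km/s.
Vis-viva on the transfer ellipse at r = 1.199792×10^9 km gives v_t = √[μ(2/r − 1/a_t)] = 5.8868 km/s.
Δv₂ = |v_t − v_c| = |5.8868 − 10.516| = 4.629 km/s.

Δv₂ = 4.629 km/s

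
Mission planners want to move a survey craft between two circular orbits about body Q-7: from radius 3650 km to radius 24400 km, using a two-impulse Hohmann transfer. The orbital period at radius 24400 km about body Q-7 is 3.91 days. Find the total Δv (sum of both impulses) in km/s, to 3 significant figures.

From Kepler's third law T² = 4π²r³/μ at r = 24400 km, T = 3.91 days = 3.91 × 86400 s = 3.37824×10^5 s: μ = 4π²r³/T² = 5025.14 km³/s².
Semi-major axis of the transfer orbit: a_t = (3650 + 24400)/2 = 14025 km.
Circular speed at r₁: v₁ = √(μ/r₁) = √(5025.14/3650) = 1.17335 km/s.
Transfer-orbit speed at r₁ (v² = μ(2/r − 1/a)): v_p = √[μ(2/r₁ − 1/a_t)] = 1.54764 km/s.
First burn Δv₁ = |v_p − v₁| = 0.3743 km/s.
At r₂, v₂ = √(μ/r₂) = 0.4538 km/s.
Transfer-orbit speed at r₂: v_a = √[μ(2/r₂ − 1/a_t)] = 0.2315 km/s.
Second burn Δv₂ = |v₂ − v_a| = 0.2223 km/s.
Δv = Δv₁ + Δv₂ = 0.3743 + 0.2223 = 0.5966 km/s.

Δv = 0.597 km/s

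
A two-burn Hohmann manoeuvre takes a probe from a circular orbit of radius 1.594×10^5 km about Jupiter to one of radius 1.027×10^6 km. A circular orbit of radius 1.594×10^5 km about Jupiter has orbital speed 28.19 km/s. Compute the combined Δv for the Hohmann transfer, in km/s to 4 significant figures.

Δv = 14.25 km/s

From the circular-orbit relation v² = μ/r at r = 1.594×10^5 km: μ = v²r = (28.19)² × 1.594×10^5 = 1.26671×10^8 km³/s².
Semi-major axis of the transfer orbit: a_t = (1.594×10^5 + 1.027×10^6)/2 = 5.932×10^5 km.
At r₁ the circular-orbit speed is v₁ = √(μ/r₁) = 28.190 km/s.
On the transfer ellipse at r₁, vis-viva gives v_p = √[μ(2/r₁ − 1/a_t)] = 37.092 km/s.
First burn Δv₁ = |v_p − v₁| = 8.902 km/s.
At r₂, v₂ = √(μ/r₂) = 11.106 km/s.
Transfer-orbit speed at r₂: v_a = √[μ(2/r₂ − 1/a_t)] = 5.7570 km/s.
Second burn Δv₂ = |v₂ − v_a| = 5.349 km/s.
Total Δv = Δv₁ + Δv₂ = 14.25 km/s.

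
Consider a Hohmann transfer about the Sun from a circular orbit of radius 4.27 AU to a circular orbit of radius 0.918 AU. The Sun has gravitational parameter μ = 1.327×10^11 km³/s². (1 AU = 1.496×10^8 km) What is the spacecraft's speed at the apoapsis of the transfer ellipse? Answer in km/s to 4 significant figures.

v = 8.574 km/s

In km: r₁ = 4.27 × 1.496×10^8 = 6.38792×10^8 km; r₂ = 0.918 × 1.496×10^8 = 1.373328×10^8 km.
The Hohmann ellipse has a_t = (r₁ + r₂)/2 = 3.880624×10^8 km.
The apoapsis of the transfer ellipse is at r = 6.38792×10^8 km.
Vis-viva: v = √[μ(2/r − 1/a_t)] = √[1.327×10^11 × (2/6.38792×10^8 − 1/3.880624×10^8)] = 8.574 km/s.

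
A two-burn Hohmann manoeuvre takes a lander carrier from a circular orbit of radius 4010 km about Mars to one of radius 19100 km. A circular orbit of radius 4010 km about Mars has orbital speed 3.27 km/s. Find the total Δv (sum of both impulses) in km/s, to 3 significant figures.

From the circular-orbit relation v² = μ/r at r = 4010 km: μ = v²r = (3.27)² × 4010 = 42878.5 km³/s².
Transfer-ellipse semi-major axis a_t = (r₁ + r₂)/2 = (4010 + 19100)/2 = 11555 km.
Circular speed at r₁: v₁ = √(μ/r₁) = √(42878.5/4010) = 3.2700 km/s.
Transfer-orbit speed at r₁ (v² = μ(2/r − 1/a)): v_p = √[μ(2/r₁ − 1/a_t)] = 4.2042 km/s.
First burn Δv₁ = |v_p − v₁| = 0.9342 km/s.
Circular speed at r₂: v₂ = √(μ/r₂) = 1.49832 km/s.
Transfer-orbit speed at r₂: v_a = √[μ(2/r₂ − 1/a_t)] = 0.882654 km/s.
Second burn Δv₂ = |v₂ − v_a| = 0.6157 km/s.
Δv = Δv₁ + Δv₂ = 0.9342 + 0.6157 = 1.550 km/s.

Δv = 1.55 km/s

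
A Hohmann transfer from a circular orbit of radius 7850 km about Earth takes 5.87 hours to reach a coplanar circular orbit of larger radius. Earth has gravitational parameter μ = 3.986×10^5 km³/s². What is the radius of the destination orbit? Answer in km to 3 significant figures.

r₂ = 44600 km

Transfer time t = 5.87 hours = 21132 s, and t = π√(a_t³/μ).
So a_t = (μ t²/π²)^(1/3) = (3.986×10^5 × (21132)² / π²)^(1/3) = 26224 km.
Since a_t = (r₁ + r₂)/2, r₂ = 2a_t − r₁ = 2×26224 − 7850 = 44598 km.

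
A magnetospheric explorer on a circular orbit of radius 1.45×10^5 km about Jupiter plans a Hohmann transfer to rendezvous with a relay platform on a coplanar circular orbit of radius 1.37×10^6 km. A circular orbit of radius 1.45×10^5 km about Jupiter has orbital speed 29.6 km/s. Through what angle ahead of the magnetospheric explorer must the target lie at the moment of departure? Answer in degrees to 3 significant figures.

From the circular-orbit relation v² = μ/r at r = 1.45×10^5 km: μ = v²r = (29.6)² × 1.45×10^5 = 1.27043×10^8 km³/s².
Semi-major axis of the transfer orbit: a_t = (1.450×10^5 + 1.370×10^6)/2 = 7.575×10^5 km.
Transfer time t = π√(a_t³/μ) = 1.837588×10^5 s.
Target angular speed ω₂ = √(μ/r₂³) = 7.029021×10^-6 rad/s.
Angle swept by the target during transfer: ω₂·t = 1.29164 rad = 74.01°.
The magnetospheric explorer traverses 180° on the transfer ellipse, so the target must lead by 180° − 74.01° = 106°.

φ = 106°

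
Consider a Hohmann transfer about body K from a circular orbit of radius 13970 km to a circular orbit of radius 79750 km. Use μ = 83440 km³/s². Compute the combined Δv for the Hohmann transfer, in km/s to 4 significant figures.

The Hohmann ellipse has a_t = (r₁ + r₂)/2 = 46860 km.
At r₁ the circular-orbit speed is v₁ = √(μ/r₁) = 2.44393 km/s.
On the transfer ellipse at r₁, vis-viva equation gives v_p = √[μ(2/r₁ − 1/a_t)] = 3.18826 km/s.
First burn Δv₁ = |v_p − v₁| = 0.7443 km/s.
At r₂, v₂ = √(μ/r₂) = 1.0229 km/s.
Transfer-orbit speed at r₂: v_a = √[μ(2/r₂ − 1/a_t)] = 0.55849 km/s.
Second burn Δv₂ = |v₂ − v_a| = 0.4644 km/s.
Total Δv = Δv₁ + Δv₂ = 1.209 km/s.

Δv = 1.209 km/s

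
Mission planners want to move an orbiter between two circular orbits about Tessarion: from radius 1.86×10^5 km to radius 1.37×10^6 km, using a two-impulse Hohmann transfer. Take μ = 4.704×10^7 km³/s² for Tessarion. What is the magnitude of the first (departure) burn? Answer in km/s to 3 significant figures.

The Hohmann ellipse has a_t = (r₁ + r₂)/2 = 7.780×10^5 km.
Circular speed at r = 1.860×10^5 km: v_c = √(μ/r) = 15.90 km/s.
Vis-viva on the transfer ellipse at r = 1.860×10^5 km gives v_t = √[μ(2/r − 1/a_t)] = 21.10 km/s.
Δv₁ = |v_t − v_c| = |21.10 − 15.90| = 5.200 km/s.

Δv₁ = 5.20 km/s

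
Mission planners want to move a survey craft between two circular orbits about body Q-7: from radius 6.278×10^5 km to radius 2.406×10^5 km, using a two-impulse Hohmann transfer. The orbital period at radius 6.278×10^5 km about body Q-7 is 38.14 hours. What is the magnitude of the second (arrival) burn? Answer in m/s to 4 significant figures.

Δv₂ = 9395 m/s

From Kepler's third law T² = 4π²r³/μ at r = 6.278×10^5 km, T = 38.14 hours = 38.14 × 3600 s = 1.37304×10^5 s: μ = 4π²r³/T² = 5.18152×10^8 km³/s².
The Hohmann ellipse has a_t = (r₁ + r₂)/2 = 4.342×10^5 km.
Circular speed at r = 2.406×10^5 km: v_c = √(μ/r) = 46.407 km/s.
Transfer-orbit speed at the same r (vis-viva, a = a_t): v_t = √[μ(2/r − 1/a_t)] = 55.802 km/s.
Δv₂ = |v_t − v_c| = |55.802 − 46.407| = 9.395 km/s.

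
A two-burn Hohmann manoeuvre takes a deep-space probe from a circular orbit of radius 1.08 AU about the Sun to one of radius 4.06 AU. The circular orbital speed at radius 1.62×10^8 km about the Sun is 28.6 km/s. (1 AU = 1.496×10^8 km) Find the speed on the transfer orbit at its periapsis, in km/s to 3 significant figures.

From the circular-orbit relation v² = μ/r at r = 1.62×10^8 km: μ = v²r = (28.6)² × 1.62×10^8 = 1.32510×10^11 km³/s².
In km: r₁ = 1.08 × 1.496×10^8 = 1.61568×10^8 km; r₂ = 4.06 × 1.496×10^8 = 6.07376×10^8 km.
Semi-major axis of the transfer orbit: a_t = (1.61568×10^8 + 6.07376×10^8)/2 = 3.84472×10^8 km.
At periapsis, r = 1.61568×10^8 km.
Applying v² = μ(2/r − 1/a_t): v = 36.00 km/s.

v = 36.0 km/s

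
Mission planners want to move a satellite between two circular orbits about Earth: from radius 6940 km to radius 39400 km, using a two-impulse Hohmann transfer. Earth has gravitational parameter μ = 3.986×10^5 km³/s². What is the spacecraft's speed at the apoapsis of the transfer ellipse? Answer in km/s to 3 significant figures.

Semi-major axis of the transfer orbit: a_t = (6940 + 39400)/2 = 23170 km.
At apoapsis, r = 39400 km.
Applying v² = μ(2/r − 1/a_t): v = 1.741 km/s.

v = 1.74 km/s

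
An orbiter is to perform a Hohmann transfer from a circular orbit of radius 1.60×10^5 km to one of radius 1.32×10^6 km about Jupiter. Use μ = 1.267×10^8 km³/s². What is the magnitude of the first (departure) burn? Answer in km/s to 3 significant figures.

Semi-major axis of the transfer orbit: a_t = (1.600×10^5 + 1.320×10^6)/2 = 7.400×10^5 km.
Circular speed at r = 1.600×10^5 km: v_c = √(μ/r) = 28.1403 km/s.
Vis-viva on the transfer ellipse at r = 1.600×10^5 km gives v_t = √[μ(2/r − 1/a_t)] = 37.5837 km/s.
Δv₁ = |v_t − v_c| = |37.5837 − 28.1403| = 9.443 km/s.

Δv₁ = 9.44 km/s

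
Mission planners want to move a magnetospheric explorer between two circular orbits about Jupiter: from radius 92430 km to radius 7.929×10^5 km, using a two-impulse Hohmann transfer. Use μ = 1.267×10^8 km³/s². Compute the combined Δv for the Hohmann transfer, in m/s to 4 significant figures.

Transfer-ellipse semi-major axis a_t = (r₁ + r₂)/2 = (92430 + 7.929×10^5)/2 = 4.42665×10^5 km.
At r₁ the circular-orbit speed is v₁ = √(μ/r₁) = 37.024 km/s.
Transfer-orbit speed at r₁ (vis-viva equation): v_p = √[μ(2/r₁ − 1/a_t)] = 49.551 km/s.
First burn Δv₁ = |v_p − v₁| = 12.527 km/s.
At r₂, v₂ = √(μ/r₂) = 12.641 km/s.
Transfer-orbit speed at r₂: v_a = √[μ(2/r₂ − 1/a_t)] = 5.7763 km/s.
Second burn Δv₂ = |v₂ − v_a| = 6.8647 km/s.
Total Δv = Δv₁ + Δv₂ = 19.39 km/s.

Δv = 19390 m/s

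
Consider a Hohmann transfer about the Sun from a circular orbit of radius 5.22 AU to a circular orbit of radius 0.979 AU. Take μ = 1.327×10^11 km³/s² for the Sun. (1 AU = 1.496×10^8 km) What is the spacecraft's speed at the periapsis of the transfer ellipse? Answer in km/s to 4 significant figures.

In km: r₁ = 5.22 × 1.496×10^8 = 7.80912×10^8 km; r₂ = 0.979 × 1.496×10^8 = 1.464584×10^8 km.
Semi-major axis of the transfer orbit: a_t = (7.80912×10^8 + 1.464584×10^8)/2 = 4.636852×10^8 km.
At periapsis, r = 1.464584×10^8 km.
Vis-viva: v = √[μ(2/r − 1/a_t)] = √[1.327×10^11 × (2/1.464584×10^8 − 1/4.636852×10^8)] = 39.06 km/s.

v = 39.06 km/s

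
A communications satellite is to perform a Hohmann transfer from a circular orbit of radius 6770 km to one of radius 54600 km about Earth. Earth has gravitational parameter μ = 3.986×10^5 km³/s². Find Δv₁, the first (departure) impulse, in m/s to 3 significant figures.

Δv₁ = 2560 m/s

Transfer-ellipse semi-major axis a_t = (r₁ + r₂)/2 = (6770 + 54600)/2 = 30685 km.
On the circular orbit at r = 6770 km, v_c = √(μ/r) = 7.6732 km/s.
Vis-viva on the transfer ellipse at r = 6770 km gives v_t = √[μ(2/r − 1/a_t)] = 10.235 km/s.
Δv₁ = |v_t − v_c| = |10.235 − 7.6732| = 2.562 km/s.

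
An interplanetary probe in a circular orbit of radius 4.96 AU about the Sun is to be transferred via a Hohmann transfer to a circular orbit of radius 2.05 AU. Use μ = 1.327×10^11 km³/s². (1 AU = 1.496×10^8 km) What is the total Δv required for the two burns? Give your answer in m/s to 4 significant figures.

Δv = 7089 m/s

In km: r₁ = 4.96 × 1.496×10^8 = 7.42016×10^8 km; r₂ = 2.05 × 1.496×10^8 = 3.0668×10^8 km.
Semi-major axis of the transfer orbit: a_t = (7.42016×10^8 + 3.0668×10^8)/2 = 5.24348×10^8 km.
Circular speed at r₁: v₁ = √(μ/r₁) = √(1.327×10^11/7.42016×10^8) = 13.3730 km/s.
On the transfer ellipse at r₁, vis-viva gives v_a = √[μ(2/r₁ − 1/a_t)] = 10.2273 km/s.
First burn Δv₁ = |v_a − v₁| = 3.1457 km/s.
At r₂, v₂ = √(μ/r₂) = 20.8014 km/s.
Transfer-orbit speed at r₂: v_p = √[μ(2/r₂ − 1/a_t)] = 24.7451 km/s.
Second burn Δv₂ = |v₂ − v_p| = 3.9437 km/s.
Δv = Δv₁ + Δv₂ = 3.1457 + 3.9437 = 7.089 km/s.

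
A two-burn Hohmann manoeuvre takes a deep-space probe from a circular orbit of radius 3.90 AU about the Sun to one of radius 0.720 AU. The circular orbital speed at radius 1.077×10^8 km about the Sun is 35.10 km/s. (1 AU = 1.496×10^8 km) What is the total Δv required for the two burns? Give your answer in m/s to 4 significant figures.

Δv = 17170 m/s

From the circular-orbit relation v² = μ/r at r = 1.077×10^8 km: μ = v²r = (35.10)² × 1.077×10^8 = 1.32687×10^11 km³/s².
In km: r₁ = 3.90 × 1.496×10^8 = 5.8344×10^8 km; r₂ = 0.720 × 1.496×10^8 = 1.07712×10^8 km.
Transfer-ellipse semi-major axis a_t = (r₁ + r₂)/2 = (5.8344×10^8 + 1.07712×10^8)/2 = 3.45576×10^8 km.
At r₁ the circular-orbit speed is v₁ = √(μ/r₁) = 15.08 km/s.
Transfer-orbit speed at r₁ (v² = μ(2/r − 1/a)): v_a = √[μ(2/r₁ − 1/a_t)] = 8.419 km/s.
First burn Δv₁ = |v_a − v₁| = 6.661 km/s.
At r₂, v₂ = √(μ/r₂) = 35.098 km/s.
Transfer-orbit speed at r₂: v_p = √[μ(2/r₂ − 1/a_t)] = 45.605 km/s.
Second burn Δv₂ = |v₂ − v_p| = 10.51 km/s.
Total Δv = Δv₁ + Δv₂ = 17.17 km/s.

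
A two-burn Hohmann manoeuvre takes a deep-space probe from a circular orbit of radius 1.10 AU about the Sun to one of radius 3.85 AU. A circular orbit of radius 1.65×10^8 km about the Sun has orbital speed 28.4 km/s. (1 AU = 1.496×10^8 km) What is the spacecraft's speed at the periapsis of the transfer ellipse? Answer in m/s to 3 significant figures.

From the circular-orbit relation v² = μ/r at r = 1.65×10^8 km: μ = v²r = (28.4)² × 1.65×10^8 = 1.33082×10^11 km³/s².
In km: r₁ = 1.10 × 1.496×10^8 = 1.6456×10^8 km; r₂ = 3.85 × 1.496×10^8 = 5.7596×10^8 km.
Transfer-ellipse semi-major axis a_t = (r₁ + r₂)/2 = (1.6456×10^8 + 5.7596×10^8)/2 = 3.7026×10^8 km.
At periapsis, r = 1.6456×10^8 km.
Applying v² = μ(2/r − 1/a_t): v = 35.47 km/s.

v = 35500 m/s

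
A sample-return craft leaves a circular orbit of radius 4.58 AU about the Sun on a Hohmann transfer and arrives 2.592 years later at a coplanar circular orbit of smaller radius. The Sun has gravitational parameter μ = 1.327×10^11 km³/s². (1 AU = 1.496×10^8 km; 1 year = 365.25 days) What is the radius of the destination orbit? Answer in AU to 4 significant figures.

r₂ = 1.410 AU

In km: r₁ = 4.58 × 1.496×10^8 = 6.85168×10^8 km.
Transfer time t = 2.592 years × 365.25 × 86400 s = 8.17972992×10^7 s, and t = π√(a_t³/μ).
So a_t = (μ t²/π²)^(1/3) = (1.327×10^11 × (8.17972992×10^7)² / π²)^(1/3) = 4.4807×10^8 km.
Since a_t = (r₁ + r₂)/2, r₂ = 2a_t − r₁ = 2×4.4807×10^8 − 6.85168×10^8 = 2.10972×10^8 km.
In AU: r₂ = 2.10972×10^8 / 1.496×10^8 = 1.410 AU.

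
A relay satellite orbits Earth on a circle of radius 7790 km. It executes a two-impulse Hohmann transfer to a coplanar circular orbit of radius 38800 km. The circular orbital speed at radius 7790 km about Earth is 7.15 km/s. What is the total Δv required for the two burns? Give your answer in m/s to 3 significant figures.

From the circular-orbit relation v² = μ/r at r = 7790 km: μ = v²r = (7.15)² × 7790 = 3.98244×10^5 km³/s².
The Hohmann ellipse has a_t = (r₁ + r₂)/2 = 23295 km.
At r₁ the circular-orbit speed is v₁ = √(μ/r₁) = 7.150 km/s.
On the transfer ellipse at r₁, v² = μ(2/r − 1/a) gives v_p = √[μ(2/r₁ − 1/a_t)] = 9.228 km/s.
First burn Δv₁ = |v_p − v₁| = 2.078 km/s.
Circular speed at r₂: v₂ = √(μ/r₂) = 3.204 km/s.
Transfer-orbit speed at r₂: v_a = √[μ(2/r₂ − 1/a_t)] = 1.853 km/s.
Second burn Δv₂ = |v₂ − v_a| = 1.351 km/s.
Total Δv = Δv₁ + Δv₂ = 3.429 km/s.

Δv = 3430 m/s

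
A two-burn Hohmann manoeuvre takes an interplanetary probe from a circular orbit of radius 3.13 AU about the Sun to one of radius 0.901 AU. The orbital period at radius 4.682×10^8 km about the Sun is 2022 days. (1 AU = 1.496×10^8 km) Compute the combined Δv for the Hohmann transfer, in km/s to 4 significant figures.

Δv = 13.31 km/s

From Kepler's third law T² = 4π²r³/μ at r = 4.682×10^8 km, T = 2022 days = 2022 × 86400 s = 1.747008×10^8 s: μ = 4π²r³/T² = 1.32759×10^11 km³/s².
In km: r₁ = 3.13 × 1.496×10^8 = 4.68248×10^8 km; r₂ = 0.901 × 1.496×10^8 = 1.347896×10^8 km.
The Hohmann ellipse has a_t = (r₁ + r₂)/2 = 3.015188×10^8 km.
Circular speed at r₁: v₁ = √(μ/r₁) = √(1.32759×10^11/4.68248×10^8) = 16.84 km/s.
On the transfer ellipse at r₁, vis-viva gives v_a = √[μ(2/r₁ − 1/a_t)] = 11.26 km/s.
First burn Δv₁ = |v_a − v₁| = 5.580 km/s.
At r₂, v₂ = √(μ/r₂) = 31.384 km/s.
Transfer-orbit speed at r₂: v_p = √[μ(2/r₂ − 1/a_t)] = 39.110 km/s.
Second burn Δv₂ = |v₂ − v_p| = 7.726 km/s.
Δv = Δv₁ + Δv₂ = 5.580 + 7.726 = 13.31 km/s.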